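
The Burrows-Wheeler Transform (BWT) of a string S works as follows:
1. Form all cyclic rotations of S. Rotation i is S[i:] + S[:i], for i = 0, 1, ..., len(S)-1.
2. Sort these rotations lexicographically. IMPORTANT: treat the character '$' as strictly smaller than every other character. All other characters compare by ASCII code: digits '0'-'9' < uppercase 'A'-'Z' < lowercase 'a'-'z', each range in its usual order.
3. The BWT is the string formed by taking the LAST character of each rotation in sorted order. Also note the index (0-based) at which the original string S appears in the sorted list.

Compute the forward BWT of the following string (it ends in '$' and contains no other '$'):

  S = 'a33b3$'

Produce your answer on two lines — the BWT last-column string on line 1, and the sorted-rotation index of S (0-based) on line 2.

All 6 rotations (rotation i = S[i:]+S[:i]):
  rot[0] = a33b3$
  rot[1] = 33b3$a
  rot[2] = 3b3$a3
  rot[3] = b3$a33
  rot[4] = 3$a33b
  rot[5] = $a33b3
Sorted (with $ < everything):
  sorted[0] = $a33b3  (last char: '3')
  sorted[1] = 3$a33b  (last char: 'b')
  sorted[2] = 33b3$a  (last char: 'a')
  sorted[3] = 3b3$a3  (last char: '3')
  sorted[4] = a33b3$  (last char: '$')
  sorted[5] = b3$a33  (last char: '3')
Last column: 3ba3$3
Original string S is at sorted index 4

Answer: 3ba3$3
4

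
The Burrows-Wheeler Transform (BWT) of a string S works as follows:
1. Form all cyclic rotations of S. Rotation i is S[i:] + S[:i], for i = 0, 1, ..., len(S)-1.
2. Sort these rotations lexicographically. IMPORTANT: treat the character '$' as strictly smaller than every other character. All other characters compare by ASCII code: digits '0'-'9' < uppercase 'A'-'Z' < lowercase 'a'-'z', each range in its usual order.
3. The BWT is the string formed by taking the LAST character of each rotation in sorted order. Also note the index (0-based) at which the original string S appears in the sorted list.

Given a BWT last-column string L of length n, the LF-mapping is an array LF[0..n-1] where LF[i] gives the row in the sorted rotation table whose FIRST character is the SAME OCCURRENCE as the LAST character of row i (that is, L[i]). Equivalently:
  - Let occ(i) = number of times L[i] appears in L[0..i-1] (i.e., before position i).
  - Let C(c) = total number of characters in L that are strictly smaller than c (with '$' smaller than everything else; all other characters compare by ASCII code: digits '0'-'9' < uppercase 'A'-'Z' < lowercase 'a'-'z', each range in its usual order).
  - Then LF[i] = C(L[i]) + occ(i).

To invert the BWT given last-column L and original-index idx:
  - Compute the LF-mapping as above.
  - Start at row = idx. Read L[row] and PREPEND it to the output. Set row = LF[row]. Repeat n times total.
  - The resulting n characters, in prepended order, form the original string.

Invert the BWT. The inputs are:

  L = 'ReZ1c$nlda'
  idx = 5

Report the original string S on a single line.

LF mapping: 2 7 3 1 5 0 9 8 6 4
Walk LF starting at row 5, prepending L[row]:
  step 1: row=5, L[5]='$', prepend. Next row=LF[5]=0
  step 2: row=0, L[0]='R', prepend. Next row=LF[0]=2
  step 3: row=2, L[2]='Z', prepend. Next row=LF[2]=3
  step 4: row=3, L[3]='1', prepend. Next row=LF[3]=1
  step 5: row=1, L[1]='e', prepend. Next row=LF[1]=7
  step 6: row=7, L[7]='l', prepend. Next row=LF[7]=8
  step 7: row=8, L[8]='d', prepend. Next row=LF[8]=6
  step 8: row=6, L[6]='n', prepend. Next row=LF[6]=9
  step 9: row=9, L[9]='a', prepend. Next row=LF[9]=4
  step 10: row=4, L[4]='c', prepend. Next row=LF[4]=5
Reversed output: candle1ZR$

Answer: candle1ZR$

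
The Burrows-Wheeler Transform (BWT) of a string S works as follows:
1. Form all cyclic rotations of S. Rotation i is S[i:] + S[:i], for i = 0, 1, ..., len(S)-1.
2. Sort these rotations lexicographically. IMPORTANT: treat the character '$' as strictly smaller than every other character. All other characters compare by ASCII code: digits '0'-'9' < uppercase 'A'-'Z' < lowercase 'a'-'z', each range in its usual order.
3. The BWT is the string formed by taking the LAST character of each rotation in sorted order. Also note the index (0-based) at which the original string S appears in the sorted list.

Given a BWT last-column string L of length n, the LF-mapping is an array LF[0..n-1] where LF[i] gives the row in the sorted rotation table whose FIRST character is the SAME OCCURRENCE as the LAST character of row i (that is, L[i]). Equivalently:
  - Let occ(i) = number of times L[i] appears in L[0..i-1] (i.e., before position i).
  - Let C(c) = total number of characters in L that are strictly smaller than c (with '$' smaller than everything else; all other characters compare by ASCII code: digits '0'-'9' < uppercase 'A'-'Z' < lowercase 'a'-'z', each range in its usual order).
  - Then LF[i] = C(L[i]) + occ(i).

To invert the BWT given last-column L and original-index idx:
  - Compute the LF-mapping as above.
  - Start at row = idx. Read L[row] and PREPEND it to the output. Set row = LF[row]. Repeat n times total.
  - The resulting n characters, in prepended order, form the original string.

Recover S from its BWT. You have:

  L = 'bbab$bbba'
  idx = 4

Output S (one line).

LF mapping: 3 4 1 5 0 6 7 8 2
Walk LF starting at row 4, prepending L[row]:
  step 1: row=4, L[4]='$', prepend. Next row=LF[4]=0
  step 2: row=0, L[0]='b', prepend. Next row=LF[0]=3
  step 3: row=3, L[3]='b', prepend. Next row=LF[3]=5
  step 4: row=5, L[5]='b', prepend. Next row=LF[5]=6
  step 5: row=6, L[6]='b', prepend. Next row=LF[6]=7
  step 6: row=7, L[7]='b', prepend. Next row=LF[7]=8
  step 7: row=8, L[8]='a', prepend. Next row=LF[8]=2
  step 8: row=2, L[2]='a', prepend. Next row=LF[2]=1
  step 9: row=1, L[1]='b', prepend. Next row=LF[1]=4
Reversed output: baabbbbb$

Answer: baabbbbb$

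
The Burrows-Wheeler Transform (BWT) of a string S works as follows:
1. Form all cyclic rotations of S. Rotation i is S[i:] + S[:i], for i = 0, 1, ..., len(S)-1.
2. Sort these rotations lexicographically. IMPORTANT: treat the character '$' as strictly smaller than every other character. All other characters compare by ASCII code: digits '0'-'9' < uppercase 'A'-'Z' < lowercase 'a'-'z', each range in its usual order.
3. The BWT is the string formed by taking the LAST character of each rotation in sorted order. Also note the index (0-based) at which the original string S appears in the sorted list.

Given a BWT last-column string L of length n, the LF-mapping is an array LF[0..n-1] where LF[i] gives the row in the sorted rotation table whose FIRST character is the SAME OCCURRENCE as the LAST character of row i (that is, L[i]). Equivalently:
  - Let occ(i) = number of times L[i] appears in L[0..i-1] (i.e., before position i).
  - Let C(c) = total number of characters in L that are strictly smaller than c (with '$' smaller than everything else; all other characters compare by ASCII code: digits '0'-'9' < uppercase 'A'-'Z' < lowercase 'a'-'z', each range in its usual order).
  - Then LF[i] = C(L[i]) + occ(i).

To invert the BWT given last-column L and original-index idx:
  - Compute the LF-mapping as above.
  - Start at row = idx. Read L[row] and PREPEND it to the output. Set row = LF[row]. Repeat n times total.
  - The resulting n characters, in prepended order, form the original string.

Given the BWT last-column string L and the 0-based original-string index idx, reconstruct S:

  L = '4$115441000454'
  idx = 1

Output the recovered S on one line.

LF mapping: 7 0 4 5 12 8 9 6 1 2 3 10 13 11
Walk LF starting at row 1, prepending L[row]:
  step 1: row=1, L[1]='$', prepend. Next row=LF[1]=0
  step 2: row=0, L[0]='4', prepend. Next row=LF[0]=7
  step 3: row=7, L[7]='1', prepend. Next row=LF[7]=6
  step 4: row=6, L[6]='4', prepend. Next row=LF[6]=9
  step 5: row=9, L[9]='0', prepend. Next row=LF[9]=2
  step 6: row=2, L[2]='1', prepend. Next row=LF[2]=4
  step 7: row=4, L[4]='5', prepend. Next row=LF[4]=12
  step 8: row=12, L[12]='5', prepend. Next row=LF[12]=13
  step 9: row=13, L[13]='4', prepend. Next row=LF[13]=11
  step 10: row=11, L[11]='4', prepend. Next row=LF[11]=10
  step 11: row=10, L[10]='0', prepend. Next row=LF[10]=3
  step 12: row=3, L[3]='1', prepend. Next row=LF[3]=5
  step 13: row=5, L[5]='4', prepend. Next row=LF[5]=8
  step 14: row=8, L[8]='0', prepend. Next row=LF[8]=1
Reversed output: 0410445510414$

Answer: 0410445510414$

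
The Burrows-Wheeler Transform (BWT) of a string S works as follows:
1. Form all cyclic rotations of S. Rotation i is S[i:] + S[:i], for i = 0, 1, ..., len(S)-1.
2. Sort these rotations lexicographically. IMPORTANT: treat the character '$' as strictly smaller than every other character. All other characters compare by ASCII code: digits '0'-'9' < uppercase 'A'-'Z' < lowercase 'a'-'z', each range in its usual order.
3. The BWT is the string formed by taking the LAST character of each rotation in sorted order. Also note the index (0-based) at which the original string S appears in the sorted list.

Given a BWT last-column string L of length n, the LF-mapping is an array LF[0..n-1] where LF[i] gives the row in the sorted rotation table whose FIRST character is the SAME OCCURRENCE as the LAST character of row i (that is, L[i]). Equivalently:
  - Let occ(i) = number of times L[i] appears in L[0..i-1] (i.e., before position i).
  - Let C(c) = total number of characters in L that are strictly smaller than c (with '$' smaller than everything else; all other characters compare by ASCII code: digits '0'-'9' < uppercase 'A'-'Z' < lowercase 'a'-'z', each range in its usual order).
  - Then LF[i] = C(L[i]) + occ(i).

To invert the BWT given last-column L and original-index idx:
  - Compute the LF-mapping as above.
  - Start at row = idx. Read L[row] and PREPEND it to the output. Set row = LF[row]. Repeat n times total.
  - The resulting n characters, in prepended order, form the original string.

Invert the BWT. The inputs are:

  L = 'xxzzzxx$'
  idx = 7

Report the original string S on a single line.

Answer: zxzxzxx$

Derivation:
LF mapping: 1 2 5 6 7 3 4 0
Walk LF starting at row 7, prepending L[row]:
  step 1: row=7, L[7]='$', prepend. Next row=LF[7]=0
  step 2: row=0, L[0]='x', prepend. Next row=LF[0]=1
  step 3: row=1, L[1]='x', prepend. Next row=LF[1]=2
  step 4: row=2, L[2]='z', prepend. Next row=LF[2]=5
  step 5: row=5, L[5]='x', prepend. Next row=LF[5]=3
  step 6: row=3, L[3]='z', prepend. Next row=LF[3]=6
  step 7: row=6, L[6]='x', prepend. Next row=LF[6]=4
  step 8: row=4, L[4]='z', prepend. Next row=LF[4]=7
Reversed output: zxzxzxx$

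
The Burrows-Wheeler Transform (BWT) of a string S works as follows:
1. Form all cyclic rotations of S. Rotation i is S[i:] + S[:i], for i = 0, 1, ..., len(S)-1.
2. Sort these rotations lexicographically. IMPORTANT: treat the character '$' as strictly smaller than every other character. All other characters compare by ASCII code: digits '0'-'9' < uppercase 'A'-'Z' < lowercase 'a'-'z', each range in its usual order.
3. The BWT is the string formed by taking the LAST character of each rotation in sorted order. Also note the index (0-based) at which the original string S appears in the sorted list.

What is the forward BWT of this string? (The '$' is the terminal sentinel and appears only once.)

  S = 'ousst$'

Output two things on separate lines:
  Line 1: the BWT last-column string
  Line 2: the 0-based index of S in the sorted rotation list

All 6 rotations (rotation i = S[i:]+S[:i]):
  rot[0] = ousst$
  rot[1] = usst$o
  rot[2] = sst$ou
  rot[3] = st$ous
  rot[4] = t$ouss
  rot[5] = $ousst
Sorted (with $ < everything):
  sorted[0] = $ousst  (last char: 't')
  sorted[1] = ousst$  (last char: '$')
  sorted[2] = sst$ou  (last char: 'u')
  sorted[3] = st$ous  (last char: 's')
  sorted[4] = t$ouss  (last char: 's')
  sorted[5] = usst$o  (last char: 'o')
Last column: t$usso
Original string S is at sorted index 1

Answer: t$usso
1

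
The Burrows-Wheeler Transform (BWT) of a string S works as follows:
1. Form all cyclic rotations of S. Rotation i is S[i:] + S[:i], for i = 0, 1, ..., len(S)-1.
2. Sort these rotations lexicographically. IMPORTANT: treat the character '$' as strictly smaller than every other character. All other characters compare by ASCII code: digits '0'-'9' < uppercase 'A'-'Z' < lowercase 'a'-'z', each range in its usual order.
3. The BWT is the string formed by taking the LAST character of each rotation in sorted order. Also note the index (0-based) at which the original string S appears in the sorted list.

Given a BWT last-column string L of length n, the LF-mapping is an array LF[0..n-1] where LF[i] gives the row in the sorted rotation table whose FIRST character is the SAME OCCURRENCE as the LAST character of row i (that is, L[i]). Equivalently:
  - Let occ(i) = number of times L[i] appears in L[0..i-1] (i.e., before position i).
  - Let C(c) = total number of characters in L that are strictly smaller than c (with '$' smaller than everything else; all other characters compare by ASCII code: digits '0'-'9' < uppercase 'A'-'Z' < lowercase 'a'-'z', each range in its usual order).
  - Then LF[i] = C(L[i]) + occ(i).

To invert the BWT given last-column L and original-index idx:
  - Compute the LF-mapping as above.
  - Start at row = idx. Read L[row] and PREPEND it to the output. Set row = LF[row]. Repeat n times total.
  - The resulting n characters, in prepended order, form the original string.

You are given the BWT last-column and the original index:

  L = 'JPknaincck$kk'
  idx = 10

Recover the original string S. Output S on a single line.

LF mapping: 1 2 7 11 3 6 12 4 5 8 0 9 10
Walk LF starting at row 10, prepending L[row]:
  step 1: row=10, L[10]='$', prepend. Next row=LF[10]=0
  step 2: row=0, L[0]='J', prepend. Next row=LF[0]=1
  step 3: row=1, L[1]='P', prepend. Next row=LF[1]=2
  step 4: row=2, L[2]='k', prepend. Next row=LF[2]=7
  step 5: row=7, L[7]='c', prepend. Next row=LF[7]=4
  step 6: row=4, L[4]='a', prepend. Next row=LF[4]=3
  step 7: row=3, L[3]='n', prepend. Next row=LF[3]=11
  step 8: row=11, L[11]='k', prepend. Next row=LF[11]=9
  step 9: row=9, L[9]='k', prepend. Next row=LF[9]=8
  step 10: row=8, L[8]='c', prepend. Next row=LF[8]=5
  step 11: row=5, L[5]='i', prepend. Next row=LF[5]=6
  step 12: row=6, L[6]='n', prepend. Next row=LF[6]=12
  step 13: row=12, L[12]='k', prepend. Next row=LF[12]=10
Reversed output: knickknackPJ$

Answer: knickknackPJ$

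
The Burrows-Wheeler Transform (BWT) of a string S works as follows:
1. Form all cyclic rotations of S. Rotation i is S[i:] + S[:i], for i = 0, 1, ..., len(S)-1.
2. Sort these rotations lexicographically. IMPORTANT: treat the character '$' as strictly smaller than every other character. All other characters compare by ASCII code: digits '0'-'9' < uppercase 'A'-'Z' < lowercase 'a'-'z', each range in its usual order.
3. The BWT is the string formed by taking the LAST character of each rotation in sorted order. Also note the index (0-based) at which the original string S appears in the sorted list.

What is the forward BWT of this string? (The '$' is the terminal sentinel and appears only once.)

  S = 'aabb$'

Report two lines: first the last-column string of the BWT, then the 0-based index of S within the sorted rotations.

Answer: b$aba
1

Derivation:
All 5 rotations (rotation i = S[i:]+S[:i]):
  rot[0] = aabb$
  rot[1] = abb$a
  rot[2] = bb$aa
  rot[3] = b$aab
  rot[4] = $aabb
Sorted (with $ < everything):
  sorted[0] = $aabb  (last char: 'b')
  sorted[1] = aabb$  (last char: '$')
  sorted[2] = abb$a  (last char: 'a')
  sorted[3] = b$aab  (last char: 'b')
  sorted[4] = bb$aa  (last char: 'a')
Last column: b$aba
Original string S is at sorted index 1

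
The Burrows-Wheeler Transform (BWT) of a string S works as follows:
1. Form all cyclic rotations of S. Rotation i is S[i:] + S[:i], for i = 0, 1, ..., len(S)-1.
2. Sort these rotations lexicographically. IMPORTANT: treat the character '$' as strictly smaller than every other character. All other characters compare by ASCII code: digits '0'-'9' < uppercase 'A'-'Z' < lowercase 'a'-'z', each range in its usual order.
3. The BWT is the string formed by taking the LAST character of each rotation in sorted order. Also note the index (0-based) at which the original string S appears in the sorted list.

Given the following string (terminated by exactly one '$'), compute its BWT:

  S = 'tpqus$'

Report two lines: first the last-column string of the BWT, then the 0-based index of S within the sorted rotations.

Answer: stpu$q
4

Derivation:
All 6 rotations (rotation i = S[i:]+S[:i]):
  rot[0] = tpqus$
  rot[1] = pqus$t
  rot[2] = qus$tp
  rot[3] = us$tpq
  rot[4] = s$tpqu
  rot[5] = $tpqus
Sorted (with $ < everything):
  sorted[0] = $tpqus  (last char: 's')
  sorted[1] = pqus$t  (last char: 't')
  sorted[2] = qus$tp  (last char: 'p')
  sorted[3] = s$tpqu  (last char: 'u')
  sorted[4] = tpqus$  (last char: '$')
  sorted[5] = us$tpq  (last char: 'q')
Last column: stpu$q
Original string S is at sorted index 4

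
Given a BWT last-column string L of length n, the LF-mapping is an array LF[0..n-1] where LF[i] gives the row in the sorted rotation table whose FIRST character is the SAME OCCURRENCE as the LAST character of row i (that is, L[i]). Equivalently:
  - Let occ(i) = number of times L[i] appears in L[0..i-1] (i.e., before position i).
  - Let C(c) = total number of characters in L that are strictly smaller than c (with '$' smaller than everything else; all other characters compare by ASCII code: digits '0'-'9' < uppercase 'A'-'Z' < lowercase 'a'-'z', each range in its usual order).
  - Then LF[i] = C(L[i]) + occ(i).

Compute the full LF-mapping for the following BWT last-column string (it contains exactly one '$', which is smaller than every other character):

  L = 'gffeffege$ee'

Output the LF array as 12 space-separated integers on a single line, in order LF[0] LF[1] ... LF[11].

Answer: 10 6 7 1 8 9 2 11 3 0 4 5

Derivation:
Char counts: '$':1, 'e':5, 'f':4, 'g':2
C (first-col start): C('$')=0, C('e')=1, C('f')=6, C('g')=10
L[0]='g': occ=0, LF[0]=C('g')+0=10+0=10
L[1]='f': occ=0, LF[1]=C('f')+0=6+0=6
L[2]='f': occ=1, LF[2]=C('f')+1=6+1=7
L[3]='e': occ=0, LF[3]=C('e')+0=1+0=1
L[4]='f': occ=2, LF[4]=C('f')+2=6+2=8
L[5]='f': occ=3, LF[5]=C('f')+3=6+3=9
L[6]='e': occ=1, LF[6]=C('e')+1=1+1=2
L[7]='g': occ=1, LF[7]=C('g')+1=10+1=11
L[8]='e': occ=2, LF[8]=C('e')+2=1+2=3
L[9]='$': occ=0, LF[9]=C('$')+0=0+0=0
L[10]='e': occ=3, LF[10]=C('e')+3=1+3=4
L[11]='e': occ=4, LF[11]=C('e')+4=1+4=5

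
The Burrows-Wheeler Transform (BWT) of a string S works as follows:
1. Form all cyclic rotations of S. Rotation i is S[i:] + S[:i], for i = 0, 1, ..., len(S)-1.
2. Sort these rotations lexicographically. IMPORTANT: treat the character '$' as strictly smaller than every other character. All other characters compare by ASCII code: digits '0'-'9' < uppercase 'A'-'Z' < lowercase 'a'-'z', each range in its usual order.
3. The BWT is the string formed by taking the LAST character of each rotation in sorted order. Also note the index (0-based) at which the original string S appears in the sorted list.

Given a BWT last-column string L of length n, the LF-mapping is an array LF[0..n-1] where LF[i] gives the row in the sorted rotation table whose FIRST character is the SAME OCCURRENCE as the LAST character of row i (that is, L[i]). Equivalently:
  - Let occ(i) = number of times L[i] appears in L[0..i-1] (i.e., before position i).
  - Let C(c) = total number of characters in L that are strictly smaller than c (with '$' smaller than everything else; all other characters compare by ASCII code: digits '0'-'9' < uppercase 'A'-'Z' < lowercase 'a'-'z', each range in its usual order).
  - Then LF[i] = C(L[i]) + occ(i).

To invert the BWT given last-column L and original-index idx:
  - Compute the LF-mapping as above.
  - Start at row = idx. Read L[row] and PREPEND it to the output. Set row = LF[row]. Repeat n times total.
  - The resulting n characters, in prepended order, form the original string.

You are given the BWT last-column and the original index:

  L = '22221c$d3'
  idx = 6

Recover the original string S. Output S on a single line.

Answer: 3dc22122$

Derivation:
LF mapping: 2 3 4 5 1 7 0 8 6
Walk LF starting at row 6, prepending L[row]:
  step 1: row=6, L[6]='$', prepend. Next row=LF[6]=0
  step 2: row=0, L[0]='2', prepend. Next row=LF[0]=2
  step 3: row=2, L[2]='2', prepend. Next row=LF[2]=4
  step 4: row=4, L[4]='1', prepend. Next row=LF[4]=1
  step 5: row=1, L[1]='2', prepend. Next row=LF[1]=3
  step 6: row=3, L[3]='2', prepend. Next row=LF[3]=5
  step 7: row=5, L[5]='c', prepend. Next row=LF[5]=7
  step 8: row=7, L[7]='d', prepend. Next row=LF[7]=8
  step 9: row=8, L[8]='3', prepend. Next row=LF[8]=6
Reversed output: 3dc22122$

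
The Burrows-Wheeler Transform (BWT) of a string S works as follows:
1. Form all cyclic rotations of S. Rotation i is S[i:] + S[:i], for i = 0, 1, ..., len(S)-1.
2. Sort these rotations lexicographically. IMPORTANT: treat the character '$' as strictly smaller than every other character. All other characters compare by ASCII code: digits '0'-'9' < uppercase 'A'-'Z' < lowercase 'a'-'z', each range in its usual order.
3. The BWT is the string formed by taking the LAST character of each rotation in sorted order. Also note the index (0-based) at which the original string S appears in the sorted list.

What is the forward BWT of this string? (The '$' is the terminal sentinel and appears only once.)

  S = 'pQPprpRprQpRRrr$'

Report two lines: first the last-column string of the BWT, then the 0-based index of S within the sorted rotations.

Answer: rQprppR$QrRPrppR
7

Derivation:
All 16 rotations (rotation i = S[i:]+S[:i]):
  rot[0] = pQPprpRprQpRRrr$
  rot[1] = QPprpRprQpRRrr$p
  rot[2] = PprpRprQpRRrr$pQ
  rot[3] = prpRprQpRRrr$pQP
  rot[4] = rpRprQpRRrr$pQPp
  rot[5] = pRprQpRRrr$pQPpr
  rot[6] = RprQpRRrr$pQPprp
  rot[7] = prQpRRrr$pQPprpR
  rot[8] = rQpRRrr$pQPprpRp
  rot[9] = QpRRrr$pQPprpRpr
  rot[10] = pRRrr$pQPprpRprQ
  rot[11] = RRrr$pQPprpRprQp
  rot[12] = Rrr$pQPprpRprQpR
  rot[13] = rr$pQPprpRprQpRR
  rot[14] = r$pQPprpRprQpRRr
  rot[15] = $pQPprpRprQpRRrr
Sorted (with $ < everything):
  sorted[0] = $pQPprpRprQpRRrr  (last char: 'r')
  sorted[1] = PprpRprQpRRrr$pQ  (last char: 'Q')
  sorted[2] = QPprpRprQpRRrr$p  (last char: 'p')
  sorted[3] = QpRRrr$pQPprpRpr  (last char: 'r')
  sorted[4] = RRrr$pQPprpRprQp  (last char: 'p')
  sorted[5] = RprQpRRrr$pQPprp  (last char: 'p')
  sorted[6] = Rrr$pQPprpRprQpR  (last char: 'R')
  sorted[7] = pQPprpRprQpRRrr$  (last char: '$')
  sorted[8] = pRRrr$pQPprpRprQ  (last char: 'Q')
  sorted[9] = pRprQpRRrr$pQPpr  (last char: 'r')
  sorted[10] = prQpRRrr$pQPprpR  (last char: 'R')
  sorted[11] = prpRprQpRRrr$pQP  (last char: 'P')
  sorted[12] = r$pQPprpRprQpRRr  (last char: 'r')
  sorted[13] = rQpRRrr$pQPprpRp  (last char: 'p')
  sorted[14] = rpRprQpRRrr$pQPp  (last char: 'p')
  sorted[15] = rr$pQPprpRprQpRR  (last char: 'R')
Last column: rQprppR$QrRPrppR
Original string S is at sorted index 7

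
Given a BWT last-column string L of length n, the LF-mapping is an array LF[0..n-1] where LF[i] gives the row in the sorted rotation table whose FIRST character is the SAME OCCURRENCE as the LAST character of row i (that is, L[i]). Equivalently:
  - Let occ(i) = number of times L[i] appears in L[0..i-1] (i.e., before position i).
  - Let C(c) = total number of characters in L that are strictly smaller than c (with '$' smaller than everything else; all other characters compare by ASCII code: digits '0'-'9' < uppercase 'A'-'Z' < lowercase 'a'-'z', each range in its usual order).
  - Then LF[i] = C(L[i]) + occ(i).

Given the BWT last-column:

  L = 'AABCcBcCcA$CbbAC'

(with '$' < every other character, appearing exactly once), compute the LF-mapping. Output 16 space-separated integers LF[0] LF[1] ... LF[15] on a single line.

Char counts: '$':1, 'A':4, 'B':2, 'C':4, 'b':2, 'c':3
C (first-col start): C('$')=0, C('A')=1, C('B')=5, C('C')=7, C('b')=11, C('c')=13
L[0]='A': occ=0, LF[0]=C('A')+0=1+0=1
L[1]='A': occ=1, LF[1]=C('A')+1=1+1=2
L[2]='B': occ=0, LF[2]=C('B')+0=5+0=5
L[3]='C': occ=0, LF[3]=C('C')+0=7+0=7
L[4]='c': occ=0, LF[4]=C('c')+0=13+0=13
L[5]='B': occ=1, LF[5]=C('B')+1=5+1=6
L[6]='c': occ=1, LF[6]=C('c')+1=13+1=14
L[7]='C': occ=1, LF[7]=C('C')+1=7+1=8
L[8]='c': occ=2, LF[8]=C('c')+2=13+2=15
L[9]='A': occ=2, LF[9]=C('A')+2=1+2=3
L[10]='$': occ=0, LF[10]=C('$')+0=0+0=0
L[11]='C': occ=2, LF[11]=C('C')+2=7+2=9
L[12]='b': occ=0, LF[12]=C('b')+0=11+0=11
L[13]='b': occ=1, LF[13]=C('b')+1=11+1=12
L[14]='A': occ=3, LF[14]=C('A')+3=1+3=4
L[15]='C': occ=3, LF[15]=C('C')+3=7+3=10

Answer: 1 2 5 7 13 6 14 8 15 3 0 9 11 12 4 10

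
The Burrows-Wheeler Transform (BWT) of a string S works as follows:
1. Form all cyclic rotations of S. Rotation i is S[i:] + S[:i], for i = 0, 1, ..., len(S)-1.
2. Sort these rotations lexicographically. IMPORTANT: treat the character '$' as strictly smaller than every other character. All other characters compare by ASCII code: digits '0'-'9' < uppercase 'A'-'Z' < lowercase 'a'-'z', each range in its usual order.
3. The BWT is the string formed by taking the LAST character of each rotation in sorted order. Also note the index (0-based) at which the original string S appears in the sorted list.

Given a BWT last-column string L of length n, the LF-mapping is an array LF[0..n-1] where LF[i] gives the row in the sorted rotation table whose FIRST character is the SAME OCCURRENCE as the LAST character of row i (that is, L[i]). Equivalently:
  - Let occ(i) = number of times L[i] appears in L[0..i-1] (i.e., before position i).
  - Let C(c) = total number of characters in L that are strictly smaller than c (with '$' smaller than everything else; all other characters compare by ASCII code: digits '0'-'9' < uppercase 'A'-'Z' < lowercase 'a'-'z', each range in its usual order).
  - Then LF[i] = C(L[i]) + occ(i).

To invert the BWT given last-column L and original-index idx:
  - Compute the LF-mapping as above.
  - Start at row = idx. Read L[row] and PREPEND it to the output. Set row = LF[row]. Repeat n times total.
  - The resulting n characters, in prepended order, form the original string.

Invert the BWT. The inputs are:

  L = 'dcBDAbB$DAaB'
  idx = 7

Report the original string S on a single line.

Answer: DacABDBAbBd$

Derivation:
LF mapping: 11 10 3 6 1 9 4 0 7 2 8 5
Walk LF starting at row 7, prepending L[row]:
  step 1: row=7, L[7]='$', prepend. Next row=LF[7]=0
  step 2: row=0, L[0]='d', prepend. Next row=LF[0]=11
  step 3: row=11, L[11]='B', prepend. Next row=LF[11]=5
  step 4: row=5, L[5]='b', prepend. Next row=LF[5]=9
  step 5: row=9, L[9]='A', prepend. Next row=LF[9]=2
  step 6: row=2, L[2]='B', prepend. Next row=LF[2]=3
  step 7: row=3, L[3]='D', prepend. Next row=LF[3]=6
  step 8: row=6, L[6]='B', prepend. Next row=LF[6]=4
  step 9: row=4, L[4]='A', prepend. Next row=LF[4]=1
  step 10: row=1, L[1]='c', prepend. Next row=LF[1]=10
  step 11: row=10, L[10]='a', prepend. Next row=LF[10]=8
  step 12: row=8, L[8]='D', prepend. Next row=LF[8]=7
Reversed output: DacABDBAbBd$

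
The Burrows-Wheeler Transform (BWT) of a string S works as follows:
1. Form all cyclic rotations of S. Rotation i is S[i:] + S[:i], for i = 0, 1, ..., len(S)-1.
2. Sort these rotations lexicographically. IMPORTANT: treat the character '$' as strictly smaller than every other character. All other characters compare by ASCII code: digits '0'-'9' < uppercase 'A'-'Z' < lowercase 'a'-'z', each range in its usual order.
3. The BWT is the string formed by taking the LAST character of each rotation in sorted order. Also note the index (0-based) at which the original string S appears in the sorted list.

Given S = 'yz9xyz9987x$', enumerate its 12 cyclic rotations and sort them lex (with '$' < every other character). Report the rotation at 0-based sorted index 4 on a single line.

Answer: 9987x$yz9xyz

Derivation:
All 12 rotations (rotation i = S[i:]+S[:i]):
  rot[0] = yz9xyz9987x$
  rot[1] = z9xyz9987x$y
  rot[2] = 9xyz9987x$yz
  rot[3] = xyz9987x$yz9
  rot[4] = yz9987x$yz9x
  rot[5] = z9987x$yz9xy
  rot[6] = 9987x$yz9xyz
  rot[7] = 987x$yz9xyz9
  rot[8] = 87x$yz9xyz99
  rot[9] = 7x$yz9xyz998
  rot[10] = x$yz9xyz9987
  rot[11] = $yz9xyz9987x
Sorted (with $ < everything):
  sorted[0] = $yz9xyz9987x
  sorted[1] = 7x$yz9xyz998
  sorted[2] = 87x$yz9xyz99
  sorted[3] = 987x$yz9xyz9
  sorted[4] = 9987x$yz9xyz
  sorted[5] = 9xyz9987x$yz
  sorted[6] = x$yz9xyz9987
  sorted[7] = xyz9987x$yz9
  sorted[8] = yz9987x$yz9x
  sorted[9] = yz9xyz9987x$
  sorted[10] = z9987x$yz9xy
  sorted[11] = z9xyz9987x$y
sorted[4] = 9987x$yz9xyz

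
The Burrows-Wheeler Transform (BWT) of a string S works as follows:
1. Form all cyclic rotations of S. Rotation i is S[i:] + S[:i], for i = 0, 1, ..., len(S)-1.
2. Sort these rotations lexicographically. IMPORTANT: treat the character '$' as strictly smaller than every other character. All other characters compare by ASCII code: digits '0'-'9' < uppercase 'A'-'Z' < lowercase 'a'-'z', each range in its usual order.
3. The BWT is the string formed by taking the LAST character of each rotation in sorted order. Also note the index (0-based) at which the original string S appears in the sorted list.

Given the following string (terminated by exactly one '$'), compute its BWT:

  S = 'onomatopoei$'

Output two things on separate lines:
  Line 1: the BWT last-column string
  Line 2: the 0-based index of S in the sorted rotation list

All 12 rotations (rotation i = S[i:]+S[:i]):
  rot[0] = onomatopoei$
  rot[1] = nomatopoei$o
  rot[2] = omatopoei$on
  rot[3] = matopoei$ono
  rot[4] = atopoei$onom
  rot[5] = topoei$onoma
  rot[6] = opoei$onomat
  rot[7] = poei$onomato
  rot[8] = oei$onomatop
  rot[9] = ei$onomatopo
  rot[10] = i$onomatopoe
  rot[11] = $onomatopoei
Sorted (with $ < everything):
  sorted[0] = $onomatopoei  (last char: 'i')
  sorted[1] = atopoei$onom  (last char: 'm')
  sorted[2] = ei$onomatopo  (last char: 'o')
  sorted[3] = i$onomatopoe  (last char: 'e')
  sorted[4] = matopoei$ono  (last char: 'o')
  sorted[5] = nomatopoei$o  (last char: 'o')
  sorted[6] = oei$onomatop  (last char: 'p')
  sorted[7] = omatopoei$on  (last char: 'n')
  sorted[8] = onomatopoei$  (last char: '$')
  sorted[9] = opoei$onomat  (last char: 't')
  sorted[10] = poei$onomato  (last char: 'o')
  sorted[11] = topoei$onoma  (last char: 'a')
Last column: imoeoopn$toa
Original string S is at sorted index 8

Answer: imoeoopn$toa
8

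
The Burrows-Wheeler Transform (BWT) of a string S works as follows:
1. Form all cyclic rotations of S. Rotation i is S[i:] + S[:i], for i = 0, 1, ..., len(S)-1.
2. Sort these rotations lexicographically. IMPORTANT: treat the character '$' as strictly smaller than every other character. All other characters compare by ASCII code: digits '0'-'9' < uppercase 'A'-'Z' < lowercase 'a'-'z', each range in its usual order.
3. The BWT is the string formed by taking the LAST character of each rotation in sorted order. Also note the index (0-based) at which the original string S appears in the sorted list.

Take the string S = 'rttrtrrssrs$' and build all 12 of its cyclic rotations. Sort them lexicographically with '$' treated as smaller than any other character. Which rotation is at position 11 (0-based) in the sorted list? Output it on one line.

Answer: ttrtrrssrs$r

Derivation:
All 12 rotations (rotation i = S[i:]+S[:i]):
  rot[0] = rttrtrrssrs$
  rot[1] = ttrtrrssrs$r
  rot[2] = trtrrssrs$rt
  rot[3] = rtrrssrs$rtt
  rot[4] = trrssrs$rttr
  rot[5] = rrssrs$rttrt
  rot[6] = rssrs$rttrtr
  rot[7] = ssrs$rttrtrr
  rot[8] = srs$rttrtrrs
  rot[9] = rs$rttrtrrss
  rot[10] = s$rttrtrrssr
  rot[11] = $rttrtrrssrs
Sorted (with $ < everything):
  sorted[0] = $rttrtrrssrs
  sorted[1] = rrssrs$rttrt
  sorted[2] = rs$rttrtrrss
  sorted[3] = rssrs$rttrtr
  sorted[4] = rtrrssrs$rtt
  sorted[5] = rttrtrrssrs$
  sorted[6] = s$rttrtrrssr
  sorted[7] = srs$rttrtrrs
  sorted[8] = ssrs$rttrtrr
  sorted[9] = trrssrs$rttr
  sorted[10] = trtrrssrs$rt
  sorted[11] = ttrtrrssrs$r
sorted[11] = ttrtrrssrs$r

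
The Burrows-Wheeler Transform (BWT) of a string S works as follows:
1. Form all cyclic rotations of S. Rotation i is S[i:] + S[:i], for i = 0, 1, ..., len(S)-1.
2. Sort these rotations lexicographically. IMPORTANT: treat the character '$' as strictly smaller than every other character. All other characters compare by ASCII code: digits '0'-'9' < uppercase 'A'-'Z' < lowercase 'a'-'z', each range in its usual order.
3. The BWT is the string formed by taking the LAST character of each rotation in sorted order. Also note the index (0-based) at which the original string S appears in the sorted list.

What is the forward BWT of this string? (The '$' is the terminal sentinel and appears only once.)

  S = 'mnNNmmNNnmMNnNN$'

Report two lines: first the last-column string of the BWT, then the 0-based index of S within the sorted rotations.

All 16 rotations (rotation i = S[i:]+S[:i]):
  rot[0] = mnNNmmNNnmMNnNN$
  rot[1] = nNNmmNNnmMNnNN$m
  rot[2] = NNmmNNnmMNnNN$mn
  rot[3] = NmmNNnmMNnNN$mnN
  rot[4] = mmNNnmMNnNN$mnNN
  rot[5] = mNNnmMNnNN$mnNNm
  rot[6] = NNnmMNnNN$mnNNmm
  rot[7] = NnmMNnNN$mnNNmmN
  rot[8] = nmMNnNN$mnNNmmNN
  rot[9] = mMNnNN$mnNNmmNNn
  rot[10] = MNnNN$mnNNmmNNnm
  rot[11] = NnNN$mnNNmmNNnmM
  rot[12] = nNN$mnNNmmNNnmMN
  rot[13] = NN$mnNNmmNNnmMNn
  rot[14] = N$mnNNmmNNnmMNnN
  rot[15] = $mnNNmmNNnmMNnNN
Sorted (with $ < everything):
  sorted[0] = $mnNNmmNNnmMNnNN  (last char: 'N')
  sorted[1] = MNnNN$mnNNmmNNnm  (last char: 'm')
  sorted[2] = N$mnNNmmNNnmMNnN  (last char: 'N')
  sorted[3] = NN$mnNNmmNNnmMNn  (last char: 'n')
  sorted[4] = NNmmNNnmMNnNN$mn  (last char: 'n')
  sorted[5] = NNnmMNnNN$mnNNmm  (last char: 'm')
  sorted[6] = NmmNNnmMNnNN$mnN  (last char: 'N')
  sorted[7] = NnNN$mnNNmmNNnmM  (last char: 'M')
  sorted[8] = NnmMNnNN$mnNNmmN  (last char: 'N')
  sorted[9] = mMNnNN$mnNNmmNNn  (last char: 'n')
  sorted[10] = mNNnmMNnNN$mnNNm  (last char: 'm')
  sorted[11] = mmNNnmMNnNN$mnNN  (last char: 'N')
  sorted[12] = mnNNmmNNnmMNnNN$  (last char: '$')
  sorted[13] = nNN$mnNNmmNNnmMN  (last char: 'N')
  sorted[14] = nNNmmNNnmMNnNN$m  (last char: 'm')
  sorted[15] = nmMNnNN$mnNNmmNN  (last char: 'N')
Last column: NmNnnmNMNnmN$NmN
Original string S is at sorted index 12

Answer: NmNnnmNMNnmN$NmN
12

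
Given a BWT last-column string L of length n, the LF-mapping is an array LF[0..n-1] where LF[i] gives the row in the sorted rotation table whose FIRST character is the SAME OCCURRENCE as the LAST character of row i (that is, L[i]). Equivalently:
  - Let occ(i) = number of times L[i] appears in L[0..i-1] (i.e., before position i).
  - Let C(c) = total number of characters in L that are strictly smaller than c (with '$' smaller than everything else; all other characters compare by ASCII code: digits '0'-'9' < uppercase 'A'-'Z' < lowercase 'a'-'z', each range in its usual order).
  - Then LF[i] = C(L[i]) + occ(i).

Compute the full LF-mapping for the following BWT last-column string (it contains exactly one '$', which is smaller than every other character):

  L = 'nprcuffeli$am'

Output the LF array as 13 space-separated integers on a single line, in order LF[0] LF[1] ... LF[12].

Answer: 9 10 11 2 12 4 5 3 7 6 0 1 8

Derivation:
Char counts: '$':1, 'a':1, 'c':1, 'e':1, 'f':2, 'i':1, 'l':1, 'm':1, 'n':1, 'p':1, 'r':1, 'u':1
C (first-col start): C('$')=0, C('a')=1, C('c')=2, C('e')=3, C('f')=4, C('i')=6, C('l')=7, C('m')=8, C('n')=9, C('p')=10, C('r')=11, C('u')=12
L[0]='n': occ=0, LF[0]=C('n')+0=9+0=9
L[1]='p': occ=0, LF[1]=C('p')+0=10+0=10
L[2]='r': occ=0, LF[2]=C('r')+0=11+0=11
L[3]='c': occ=0, LF[3]=C('c')+0=2+0=2
L[4]='u': occ=0, LF[4]=C('u')+0=12+0=12
L[5]='f': occ=0, LF[5]=C('f')+0=4+0=4
L[6]='f': occ=1, LF[6]=C('f')+1=4+1=5
L[7]='e': occ=0, LF[7]=C('e')+0=3+0=3
L[8]='l': occ=0, LF[8]=C('l')+0=7+0=7
L[9]='i': occ=0, LF[9]=C('i')+0=6+0=6
L[10]='$': occ=0, LF[10]=C('$')+0=0+0=0
L[11]='a': occ=0, LF[11]=C('a')+0=1+0=1
L[12]='m': occ=0, LF[12]=C('m')+0=8+0=8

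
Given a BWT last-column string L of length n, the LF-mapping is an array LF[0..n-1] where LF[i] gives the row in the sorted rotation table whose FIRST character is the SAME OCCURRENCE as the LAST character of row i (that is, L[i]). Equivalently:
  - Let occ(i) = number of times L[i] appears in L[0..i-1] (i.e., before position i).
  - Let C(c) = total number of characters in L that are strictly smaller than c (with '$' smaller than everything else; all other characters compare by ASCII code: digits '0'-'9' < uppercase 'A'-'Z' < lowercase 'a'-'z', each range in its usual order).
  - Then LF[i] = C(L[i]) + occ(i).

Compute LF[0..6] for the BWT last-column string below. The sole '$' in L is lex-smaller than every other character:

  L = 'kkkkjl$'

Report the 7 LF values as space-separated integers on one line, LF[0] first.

Answer: 2 3 4 5 1 6 0

Derivation:
Char counts: '$':1, 'j':1, 'k':4, 'l':1
C (first-col start): C('$')=0, C('j')=1, C('k')=2, C('l')=6
L[0]='k': occ=0, LF[0]=C('k')+0=2+0=2
L[1]='k': occ=1, LF[1]=C('k')+1=2+1=3
L[2]='k': occ=2, LF[2]=C('k')+2=2+2=4
L[3]='k': occ=3, LF[3]=C('k')+3=2+3=5
L[4]='j': occ=0, LF[4]=C('j')+0=1+0=1
L[5]='l': occ=0, LF[5]=C('l')+0=6+0=6
L[6]='$': occ=0, LF[6]=C('$')+0=0+0=0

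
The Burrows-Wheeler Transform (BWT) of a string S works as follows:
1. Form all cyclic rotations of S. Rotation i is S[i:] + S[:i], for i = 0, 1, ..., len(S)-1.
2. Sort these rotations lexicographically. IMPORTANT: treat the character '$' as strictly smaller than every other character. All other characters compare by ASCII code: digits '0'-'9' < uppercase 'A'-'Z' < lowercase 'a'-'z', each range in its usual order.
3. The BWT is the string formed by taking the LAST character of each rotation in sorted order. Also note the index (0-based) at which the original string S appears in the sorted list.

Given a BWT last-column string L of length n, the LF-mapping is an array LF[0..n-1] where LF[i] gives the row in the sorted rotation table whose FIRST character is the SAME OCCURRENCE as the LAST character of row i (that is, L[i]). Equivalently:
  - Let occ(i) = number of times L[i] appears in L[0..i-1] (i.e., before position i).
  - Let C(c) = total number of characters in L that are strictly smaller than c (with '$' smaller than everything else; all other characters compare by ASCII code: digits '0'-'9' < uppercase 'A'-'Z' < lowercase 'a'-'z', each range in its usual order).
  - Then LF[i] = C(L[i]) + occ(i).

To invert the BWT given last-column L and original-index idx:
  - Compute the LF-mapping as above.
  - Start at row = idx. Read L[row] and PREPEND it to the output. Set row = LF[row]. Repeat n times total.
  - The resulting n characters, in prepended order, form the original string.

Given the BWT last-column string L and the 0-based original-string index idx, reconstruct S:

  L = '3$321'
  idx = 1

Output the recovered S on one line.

LF mapping: 3 0 4 2 1
Walk LF starting at row 1, prepending L[row]:
  step 1: row=1, L[1]='$', prepend. Next row=LF[1]=0
  step 2: row=0, L[0]='3', prepend. Next row=LF[0]=3
  step 3: row=3, L[3]='2', prepend. Next row=LF[3]=2
  step 4: row=2, L[2]='3', prepend. Next row=LF[2]=4
  step 5: row=4, L[4]='1', prepend. Next row=LF[4]=1
Reversed output: 1323$

Answer: 1323$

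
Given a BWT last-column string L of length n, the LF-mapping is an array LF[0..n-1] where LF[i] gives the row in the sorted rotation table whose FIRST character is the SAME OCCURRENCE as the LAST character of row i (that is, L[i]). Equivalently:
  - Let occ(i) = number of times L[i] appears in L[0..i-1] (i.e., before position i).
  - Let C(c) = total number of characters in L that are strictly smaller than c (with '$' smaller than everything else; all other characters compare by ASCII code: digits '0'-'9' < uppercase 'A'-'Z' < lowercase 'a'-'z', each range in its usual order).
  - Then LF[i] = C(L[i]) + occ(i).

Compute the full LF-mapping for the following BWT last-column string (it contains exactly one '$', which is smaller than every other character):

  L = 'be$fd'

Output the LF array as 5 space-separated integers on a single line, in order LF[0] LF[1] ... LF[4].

Char counts: '$':1, 'b':1, 'd':1, 'e':1, 'f':1
C (first-col start): C('$')=0, C('b')=1, C('d')=2, C('e')=3, C('f')=4
L[0]='b': occ=0, LF[0]=C('b')+0=1+0=1
L[1]='e': occ=0, LF[1]=C('e')+0=3+0=3
L[2]='$': occ=0, LF[2]=C('$')+0=0+0=0
L[3]='f': occ=0, LF[3]=C('f')+0=4+0=4
L[4]='d': occ=0, LF[4]=C('d')+0=2+0=2

Answer: 1 3 0 4 2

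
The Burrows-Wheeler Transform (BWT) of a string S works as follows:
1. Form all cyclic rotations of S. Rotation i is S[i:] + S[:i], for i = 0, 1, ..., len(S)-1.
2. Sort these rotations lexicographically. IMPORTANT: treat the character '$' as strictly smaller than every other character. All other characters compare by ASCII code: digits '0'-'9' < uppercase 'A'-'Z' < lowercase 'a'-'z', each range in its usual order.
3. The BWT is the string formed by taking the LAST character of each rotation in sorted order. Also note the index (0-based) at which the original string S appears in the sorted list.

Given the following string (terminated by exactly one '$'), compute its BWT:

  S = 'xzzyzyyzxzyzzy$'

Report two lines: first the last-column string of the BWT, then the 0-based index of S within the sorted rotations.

All 15 rotations (rotation i = S[i:]+S[:i]):
  rot[0] = xzzyzyyzxzyzzy$
  rot[1] = zzyzyyzxzyzzy$x
  rot[2] = zyzyyzxzyzzy$xz
  rot[3] = yzyyzxzyzzy$xzz
  rot[4] = zyyzxzyzzy$xzzy
  rot[5] = yyzxzyzzy$xzzyz
  rot[6] = yzxzyzzy$xzzyzy
  rot[7] = zxzyzzy$xzzyzyy
  rot[8] = xzyzzy$xzzyzyyz
  rot[9] = zyzzy$xzzyzyyzx
  rot[10] = yzzy$xzzyzyyzxz
  rot[11] = zzy$xzzyzyyzxzy
  rot[12] = zy$xzzyzyyzxzyz
  rot[13] = y$xzzyzyyzxzyzz
  rot[14] = $xzzyzyyzxzyzzy
Sorted (with $ < everything):
  sorted[0] = $xzzyzyyzxzyzzy  (last char: 'y')
  sorted[1] = xzyzzy$xzzyzyyz  (last char: 'z')
  sorted[2] = xzzyzyyzxzyzzy$  (last char: '$')
  sorted[3] = y$xzzyzyyzxzyzz  (last char: 'z')
  sorted[4] = yyzxzyzzy$xzzyz  (last char: 'z')
  sorted[5] = yzxzyzzy$xzzyzy  (last char: 'y')
  sorted[6] = yzyyzxzyzzy$xzz  (last char: 'z')
  sorted[7] = yzzy$xzzyzyyzxz  (last char: 'z')
  sorted[8] = zxzyzzy$xzzyzyy  (last char: 'y')
  sorted[9] = zy$xzzyzyyzxzyz  (last char: 'z')
  sorted[10] = zyyzxzyzzy$xzzy  (last char: 'y')
  sorted[11] = zyzyyzxzyzzy$xz  (last char: 'z')
  sorted[12] = zyzzy$xzzyzyyzx  (last char: 'x')
  sorted[13] = zzy$xzzyzyyzxzy  (last char: 'y')
  sorted[14] = zzyzyyzxzyzzy$x  (last char: 'x')
Last column: yz$zzyzzyzyzxyx
Original string S is at sorted index 2

Answer: yz$zzyzzyzyzxyx
2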